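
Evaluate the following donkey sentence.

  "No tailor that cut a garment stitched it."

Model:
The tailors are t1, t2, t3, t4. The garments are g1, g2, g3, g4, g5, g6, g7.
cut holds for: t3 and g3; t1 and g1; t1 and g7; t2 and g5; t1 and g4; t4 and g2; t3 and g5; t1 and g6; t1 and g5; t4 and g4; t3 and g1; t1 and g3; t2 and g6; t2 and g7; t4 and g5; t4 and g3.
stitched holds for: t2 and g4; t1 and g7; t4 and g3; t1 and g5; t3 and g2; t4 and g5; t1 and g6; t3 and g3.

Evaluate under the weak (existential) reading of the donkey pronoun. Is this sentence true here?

"it" takes "a garment" as antecedent — a donkey pronoun bound across the clause boundary.
Truth condition: for no (t,g) with cut(t,g) does stitched(t,g) hold.
Restrictor pairs — does the scope hold? (t1,g1):fails  (t1,g3):fails  (t1,g4):fails  (t1,g5):holds  (t1,g6):holds  (t1,g7):holds  (t2,g5):fails  (t2,g6):fails  (t2,g7):fails  (t3,g1):fails  (t3,g3):holds  (t3,g5):fails  (t4,g2):fails  (t4,g3):holds  (t4,g4):fails  (t4,g5):holds
Scope holds for 6 pair(s), so the sentence is false.

False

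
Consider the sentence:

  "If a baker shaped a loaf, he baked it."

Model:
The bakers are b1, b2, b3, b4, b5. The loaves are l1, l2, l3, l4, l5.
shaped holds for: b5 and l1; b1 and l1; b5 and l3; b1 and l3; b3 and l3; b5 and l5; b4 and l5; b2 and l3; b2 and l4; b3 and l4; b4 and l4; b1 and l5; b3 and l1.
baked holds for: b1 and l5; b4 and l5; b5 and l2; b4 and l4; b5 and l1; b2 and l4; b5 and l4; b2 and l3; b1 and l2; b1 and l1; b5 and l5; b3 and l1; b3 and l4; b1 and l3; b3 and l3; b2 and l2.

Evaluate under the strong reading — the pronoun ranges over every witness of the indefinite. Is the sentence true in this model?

"it" takes "a loaf" as antecedent — a donkey pronoun bound across the clause boundary.
Strong reading: for every (b,l) with shaped(b,l), baked(b,l).
Restrictor pairs: (b1,l1) ✓  (b1,l3) ✓  (b1,l5) ✓  (b2,l3) ✓  (b2,l4) ✓  (b3,l1) ✓  (b3,l3) ✓  (b3,l4) ✓  (b4,l4) ✓  (b4,l5) ✓  (b5,l1) ✓  (b5,l3) ✗  (b5,l5) ✓
Counterexample: (b5,l3) is in shaped but fails the scope.

False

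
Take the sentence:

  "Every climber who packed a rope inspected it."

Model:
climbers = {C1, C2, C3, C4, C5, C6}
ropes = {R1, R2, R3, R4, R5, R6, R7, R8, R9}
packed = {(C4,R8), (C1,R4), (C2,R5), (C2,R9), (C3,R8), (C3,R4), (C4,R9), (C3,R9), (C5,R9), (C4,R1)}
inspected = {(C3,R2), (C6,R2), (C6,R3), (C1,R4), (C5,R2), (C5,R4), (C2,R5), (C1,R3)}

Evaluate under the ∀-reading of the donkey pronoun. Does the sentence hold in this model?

False

"it" takes "a rope" as antecedent — a donkey pronoun bound across the clause boundary.
Strong reading: for every (c,r) with packed(c,r), inspected(c,r).
Restrictor pairs: (C1,R4) ✓  (C2,R5) ✓  (C2,R9) ✗  (C3,R4) ✗  (C3,R8) ✗  (C3,R9) ✗  (C4,R1) ✗  (C4,R8) ✗  (C4,R9) ✗  (C5,R9) ✗
Counterexample: (C2,R9) is in packed but fails the scope.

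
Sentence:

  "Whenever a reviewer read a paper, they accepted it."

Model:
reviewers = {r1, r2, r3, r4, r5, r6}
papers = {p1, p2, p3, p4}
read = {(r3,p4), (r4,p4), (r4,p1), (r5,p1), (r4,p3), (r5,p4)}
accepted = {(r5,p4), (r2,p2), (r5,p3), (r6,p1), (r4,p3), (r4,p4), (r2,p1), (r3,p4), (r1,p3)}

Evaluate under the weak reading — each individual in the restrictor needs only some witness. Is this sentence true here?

True

"it" takes "a paper" as antecedent — a donkey pronoun bound across the clause boundary.
Weak reading: every reviewer r with some read-paper has at least one read-paper p such that accepted(r,p).
Per reviewer: r3:✓  r4:✓  r5:✓
Every reviewer in the restrictor has a witness.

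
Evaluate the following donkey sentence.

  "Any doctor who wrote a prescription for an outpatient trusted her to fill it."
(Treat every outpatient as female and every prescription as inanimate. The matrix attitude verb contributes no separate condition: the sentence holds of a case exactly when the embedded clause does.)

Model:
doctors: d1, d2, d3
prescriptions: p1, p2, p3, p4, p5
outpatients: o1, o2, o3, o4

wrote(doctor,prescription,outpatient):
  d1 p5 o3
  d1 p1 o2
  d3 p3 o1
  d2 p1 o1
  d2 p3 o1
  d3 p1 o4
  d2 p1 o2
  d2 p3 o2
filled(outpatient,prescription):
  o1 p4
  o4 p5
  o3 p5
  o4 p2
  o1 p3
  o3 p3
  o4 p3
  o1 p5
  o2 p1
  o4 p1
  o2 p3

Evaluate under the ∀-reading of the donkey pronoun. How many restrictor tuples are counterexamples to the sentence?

"her" takes "an outpatient" as antecedent and "it" takes "a prescription"; both are donkey pronouns co-varying with the restrictor.
Strong reading: for every (d,p,o) with wrote(d,p,o), filled(o,p).
Restrictor triples: (d1,p1,o2)→filled(o2,p1) ✓  (d1,p5,o3)→filled(o3,p5) ✓  (d2,p1,o1)→filled(o1,p1) ✗  (d2,p1,o2)→filled(o2,p1) ✓  (d2,p3,o1)→filled(o1,p3) ✓  (d2,p3,o2)→filled(o2,p3) ✓  (d3,p1,o4)→filled(o4,p1) ✓  (d3,p3,o1)→filled(o1,p3) ✓
Counterexamples (restrictor triples failing the scope): 1.

1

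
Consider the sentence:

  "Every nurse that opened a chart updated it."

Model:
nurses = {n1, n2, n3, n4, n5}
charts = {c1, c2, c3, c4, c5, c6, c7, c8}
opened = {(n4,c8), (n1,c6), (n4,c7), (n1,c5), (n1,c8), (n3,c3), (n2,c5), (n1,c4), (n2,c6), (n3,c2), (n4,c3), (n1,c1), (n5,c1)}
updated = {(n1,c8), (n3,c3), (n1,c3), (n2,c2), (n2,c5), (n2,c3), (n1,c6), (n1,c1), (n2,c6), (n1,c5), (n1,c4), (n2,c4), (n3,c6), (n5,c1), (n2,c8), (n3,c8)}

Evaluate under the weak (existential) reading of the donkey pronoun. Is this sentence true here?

False

"it" takes "a chart" as antecedent — a donkey pronoun bound across the clause boundary.
Weak reading: every nurse n with some opened-chart has at least one opened-chart c such that updated(n,c).
Per nurse: n1:✓  n2:✓  n3:✓  n4:✗  n5:✓
n4 has no witness among its opened-charts.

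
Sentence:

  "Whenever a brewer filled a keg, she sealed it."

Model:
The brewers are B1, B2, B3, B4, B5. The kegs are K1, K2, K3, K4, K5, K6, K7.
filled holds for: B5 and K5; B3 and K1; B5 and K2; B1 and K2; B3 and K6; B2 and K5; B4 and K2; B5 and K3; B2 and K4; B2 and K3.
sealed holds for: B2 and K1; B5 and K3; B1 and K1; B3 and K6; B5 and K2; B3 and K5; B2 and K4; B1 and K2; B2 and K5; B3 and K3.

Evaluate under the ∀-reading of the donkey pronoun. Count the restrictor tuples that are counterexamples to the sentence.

"it" takes "a keg" as antecedent — a donkey pronoun bound across the clause boundary.
Strong reading: for every (b,k) with filled(b,k), sealed(b,k).
Restrictor pairs: (B1,K2) ✓  (B2,K3) ✗  (B2,K4) ✓  (B2,K5) ✓  (B3,K1) ✗  (B3,K6) ✓  (B4,K2) ✗  (B5,K2) ✓  (B5,K3) ✓  (B5,K5) ✗
Counterexamples (restrictor pairs failing the scope): 4.

4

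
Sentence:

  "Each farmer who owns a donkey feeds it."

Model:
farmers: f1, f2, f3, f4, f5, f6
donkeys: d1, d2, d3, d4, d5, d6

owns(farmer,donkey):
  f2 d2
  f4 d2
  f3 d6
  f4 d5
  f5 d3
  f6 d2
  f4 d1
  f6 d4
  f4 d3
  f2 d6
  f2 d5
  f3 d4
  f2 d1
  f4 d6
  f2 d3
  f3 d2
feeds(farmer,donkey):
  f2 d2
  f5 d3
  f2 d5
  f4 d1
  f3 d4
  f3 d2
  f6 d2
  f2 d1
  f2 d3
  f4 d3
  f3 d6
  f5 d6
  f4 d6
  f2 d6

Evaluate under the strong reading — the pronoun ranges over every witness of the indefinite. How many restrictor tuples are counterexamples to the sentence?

3

"it" takes "a donkey" as antecedent — a donkey pronoun bound across the clause boundary.
Strong reading: for every (f,d) with owns(f,d), feeds(f,d).
Restrictor pairs: (f2,d1) ✓  (f2,d2) ✓  (f2,d3) ✓  (f2,d5) ✓  (f2,d6) ✓  (f3,d2) ✓  (f3,d4) ✓  (f3,d6) ✓  (f4,d1) ✓  (f4,d2) ✗  (f4,d3) ✓  (f4,d5) ✗  (f4,d6) ✓  (f5,d3) ✓  (f6,d2) ✓  (f6,d4) ✗
Counterexamples (restrictor pairs failing the scope): 3.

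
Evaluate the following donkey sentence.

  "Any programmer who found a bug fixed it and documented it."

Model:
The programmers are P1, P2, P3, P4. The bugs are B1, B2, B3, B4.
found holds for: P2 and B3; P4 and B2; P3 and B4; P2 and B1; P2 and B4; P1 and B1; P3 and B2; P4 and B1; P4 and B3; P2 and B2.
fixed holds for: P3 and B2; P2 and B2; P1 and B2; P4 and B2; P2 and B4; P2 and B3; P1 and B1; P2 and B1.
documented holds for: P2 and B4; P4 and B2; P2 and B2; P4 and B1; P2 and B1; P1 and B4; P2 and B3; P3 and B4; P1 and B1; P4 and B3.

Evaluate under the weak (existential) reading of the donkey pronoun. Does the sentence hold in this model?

False

"it" takes "a bug" as antecedent — a donkey pronoun bound across the clause boundary.
Weak reading: every programmer p with some found-bug has at least one found-bug b such that fixed(p,b) ∧ documented(p,b).
Per programmer: P1:✓  P2:✓  P3:✗  P4:✓
P3 has no witness among its found-bugs.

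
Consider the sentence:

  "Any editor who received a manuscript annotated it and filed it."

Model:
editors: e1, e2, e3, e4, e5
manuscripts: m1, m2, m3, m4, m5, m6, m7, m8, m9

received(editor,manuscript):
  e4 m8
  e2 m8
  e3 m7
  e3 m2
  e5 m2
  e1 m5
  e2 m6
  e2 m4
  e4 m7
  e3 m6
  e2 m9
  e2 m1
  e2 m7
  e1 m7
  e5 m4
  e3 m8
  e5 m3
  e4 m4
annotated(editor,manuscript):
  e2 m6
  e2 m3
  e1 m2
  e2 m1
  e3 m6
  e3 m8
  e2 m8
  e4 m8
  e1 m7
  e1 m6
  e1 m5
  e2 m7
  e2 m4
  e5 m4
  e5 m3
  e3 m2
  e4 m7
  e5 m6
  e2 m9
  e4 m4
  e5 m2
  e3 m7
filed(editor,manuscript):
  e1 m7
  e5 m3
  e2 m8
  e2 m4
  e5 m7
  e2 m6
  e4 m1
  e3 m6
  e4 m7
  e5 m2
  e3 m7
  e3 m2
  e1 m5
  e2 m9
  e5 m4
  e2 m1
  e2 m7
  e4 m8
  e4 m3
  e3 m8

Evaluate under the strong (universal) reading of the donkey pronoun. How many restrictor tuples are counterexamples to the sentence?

"it" takes "a manuscript" as antecedent — a donkey pronoun bound across the clause boundary.
Strong reading: for every (e,m) with received(e,m), annotated(e,m) ∧ filed(e,m).
Restrictor pairs: (e1,m5) ✓  (e1,m7) ✓  (e2,m1) ✓  (e2,m4) ✓  (e2,m6) ✓  (e2,m7) ✓  (e2,m8) ✓  (e2,m9) ✓  (e3,m2) ✓  (e3,m6) ✓  (e3,m7) ✓  (e3,m8) ✓  (e4,m4) ✗  (e4,m7) ✓  (e4,m8) ✓  (e5,m2) ✓  (e5,m3) ✓  (e5,m4) ✓
Counterexamples (restrictor pairs failing the scope): 1.

1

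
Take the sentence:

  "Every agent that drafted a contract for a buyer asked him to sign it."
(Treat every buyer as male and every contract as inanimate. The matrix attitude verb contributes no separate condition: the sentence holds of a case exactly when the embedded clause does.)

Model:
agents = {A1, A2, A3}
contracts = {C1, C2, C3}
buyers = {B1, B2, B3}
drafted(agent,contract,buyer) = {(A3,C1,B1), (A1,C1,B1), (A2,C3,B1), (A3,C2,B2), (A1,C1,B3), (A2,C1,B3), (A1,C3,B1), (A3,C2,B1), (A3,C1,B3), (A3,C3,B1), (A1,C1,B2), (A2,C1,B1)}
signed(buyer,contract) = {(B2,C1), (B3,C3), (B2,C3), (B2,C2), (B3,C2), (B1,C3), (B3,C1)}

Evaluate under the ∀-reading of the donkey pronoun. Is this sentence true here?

False

"him" takes "a buyer" as antecedent and "it" takes "a contract"; both are donkey pronouns co-varying with the restrictor.
Strong reading: for every (a,c,b) with drafted(a,c,b), signed(b,c).
Restrictor triples: (A1,C1,B1)→signed(B1,C1) ✗  (A1,C1,B2)→signed(B2,C1) ✓  (A1,C1,B3)→signed(B3,C1) ✓  (A1,C3,B1)→signed(B1,C3) ✓  (A2,C1,B1)→signed(B1,C1) ✗  (A2,C1,B3)→signed(B3,C1) ✓  (A2,C3,B1)→signed(B1,C3) ✓  (A3,C1,B1)→signed(B1,C1) ✗  (A3,C1,B3)→signed(B3,C1) ✓  (A3,C2,B1)→signed(B1,C2) ✗  (A3,C2,B2)→signed(B2,C2) ✓  (A3,C3,B1)→signed(B1,C3) ✓
Counterexample: (A1,C1,B1) — signed(B1,C1) does not hold.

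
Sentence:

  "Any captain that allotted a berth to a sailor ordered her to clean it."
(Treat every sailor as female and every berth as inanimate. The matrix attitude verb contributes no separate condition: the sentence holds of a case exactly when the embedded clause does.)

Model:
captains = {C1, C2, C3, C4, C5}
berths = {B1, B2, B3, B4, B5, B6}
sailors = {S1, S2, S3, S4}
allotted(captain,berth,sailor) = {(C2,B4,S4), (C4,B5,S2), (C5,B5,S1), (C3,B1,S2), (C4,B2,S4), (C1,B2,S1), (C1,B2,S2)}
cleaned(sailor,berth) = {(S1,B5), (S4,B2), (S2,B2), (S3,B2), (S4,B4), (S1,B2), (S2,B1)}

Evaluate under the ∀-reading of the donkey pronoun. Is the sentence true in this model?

"her" takes "a sailor" as antecedent and "it" takes "a berth"; both are donkey pronouns co-varying with the restrictor.
Strong reading: for every (c,b,s) with allotted(c,b,s), cleaned(s,b).
Restrictor triples: (C1,B2,S1)→cleaned(S1,B2) ✓  (C1,B2,S2)→cleaned(S2,B2) ✓  (C2,B4,S4)→cleaned(S4,B4) ✓  (C3,B1,S2)→cleaned(S2,B1) ✓  (C4,B2,S4)→cleaned(S4,B2) ✓  (C4,B5,S2)→cleaned(S2,B5) ✗  (C5,B5,S1)→cleaned(S1,B5) ✓
Counterexample: (C4,B5,S2) — cleaned(S2,B5) does not hold.

False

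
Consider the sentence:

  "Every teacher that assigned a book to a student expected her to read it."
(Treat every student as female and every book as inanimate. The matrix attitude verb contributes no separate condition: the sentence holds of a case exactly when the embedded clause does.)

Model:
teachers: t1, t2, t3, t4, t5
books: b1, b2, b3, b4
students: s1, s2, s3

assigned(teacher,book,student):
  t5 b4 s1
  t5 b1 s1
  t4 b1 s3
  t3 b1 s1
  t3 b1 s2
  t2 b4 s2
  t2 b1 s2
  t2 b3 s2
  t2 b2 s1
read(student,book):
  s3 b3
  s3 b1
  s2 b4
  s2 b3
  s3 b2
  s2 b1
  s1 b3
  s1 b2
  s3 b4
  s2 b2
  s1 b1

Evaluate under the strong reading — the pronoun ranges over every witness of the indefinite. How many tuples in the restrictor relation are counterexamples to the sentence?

"her" takes "a student" as antecedent and "it" takes "a book"; both are donkey pronouns co-varying with the restrictor.
Strong reading: for every (t,b,s) with assigned(t,b,s), read(s,b).
Restrictor triples: (t2,b1,s2)→read(s2,b1) ✓  (t2,b2,s1)→read(s1,b2) ✓  (t2,b3,s2)→read(s2,b3) ✓  (t2,b4,s2)→read(s2,b4) ✓  (t3,b1,s1)→read(s1,b1) ✓  (t3,b1,s2)→read(s2,b1) ✓  (t4,b1,s3)→read(s3,b1) ✓  (t5,b1,s1)→read(s1,b1) ✓  (t5,b4,s1)→read(s1,b4) ✗
Counterexamples (restrictor triples failing the scope): 1.

1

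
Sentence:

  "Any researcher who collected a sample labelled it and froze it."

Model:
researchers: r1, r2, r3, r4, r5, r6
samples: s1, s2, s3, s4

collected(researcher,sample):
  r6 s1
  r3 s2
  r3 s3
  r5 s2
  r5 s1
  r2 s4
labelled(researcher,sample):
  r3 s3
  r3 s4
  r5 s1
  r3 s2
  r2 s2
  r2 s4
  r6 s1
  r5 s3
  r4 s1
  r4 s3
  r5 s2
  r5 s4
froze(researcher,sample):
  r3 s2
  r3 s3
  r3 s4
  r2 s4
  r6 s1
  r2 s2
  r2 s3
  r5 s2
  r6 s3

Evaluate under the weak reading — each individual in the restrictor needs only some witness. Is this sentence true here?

"it" takes "a sample" as antecedent — a donkey pronoun bound across the clause boundary.
Weak reading: every researcher r with some collected-sample has at least one collected-sample s such that labelled(r,s) ∧ froze(r,s).
Per researcher: r2:✓  r3:✓  r5:✓  r6:✓
Every researcher in the restrictor has a witness.

True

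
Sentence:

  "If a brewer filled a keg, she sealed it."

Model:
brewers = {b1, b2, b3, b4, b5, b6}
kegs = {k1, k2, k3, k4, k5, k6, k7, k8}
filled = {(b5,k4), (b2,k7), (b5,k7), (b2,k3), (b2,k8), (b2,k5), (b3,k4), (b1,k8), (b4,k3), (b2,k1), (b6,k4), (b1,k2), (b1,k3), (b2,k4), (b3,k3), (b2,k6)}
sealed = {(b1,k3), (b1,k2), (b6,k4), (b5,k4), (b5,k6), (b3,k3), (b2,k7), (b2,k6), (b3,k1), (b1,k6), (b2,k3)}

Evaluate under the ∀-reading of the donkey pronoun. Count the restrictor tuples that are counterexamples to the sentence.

8

"it" takes "a keg" as antecedent — a donkey pronoun bound across the clause boundary.
Strong reading: for every (b,k) with filled(b,k), sealed(b,k).
Restrictor pairs: (b1,k2) ✓  (b1,k3) ✓  (b1,k8) ✗  (b2,k1) ✗  (b2,k3) ✓  (b2,k4) ✗  (b2,k5) ✗  (b2,k6) ✓  (b2,k7) ✓  (b2,k8) ✗  (b3,k3) ✓  (b3,k4) ✗  (b4,k3) ✗  (b5,k4) ✓  (b5,k7) ✗  (b6,k4) ✓
Counterexamples (restrictor pairs failing the scope): 8.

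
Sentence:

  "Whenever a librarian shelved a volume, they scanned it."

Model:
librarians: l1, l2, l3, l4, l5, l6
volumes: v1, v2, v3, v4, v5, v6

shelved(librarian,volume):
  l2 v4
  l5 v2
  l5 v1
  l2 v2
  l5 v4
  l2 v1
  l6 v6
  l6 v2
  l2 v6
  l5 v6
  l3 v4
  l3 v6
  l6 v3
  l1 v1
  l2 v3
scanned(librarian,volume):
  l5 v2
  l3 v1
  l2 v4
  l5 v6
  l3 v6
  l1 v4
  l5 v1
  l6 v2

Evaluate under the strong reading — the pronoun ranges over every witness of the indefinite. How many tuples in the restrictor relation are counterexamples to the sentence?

9

"it" takes "a volume" as antecedent — a donkey pronoun bound across the clause boundary.
Strong reading: for every (l,v) with shelved(l,v), scanned(l,v).
Restrictor pairs: (l1,v1) ✗  (l2,v1) ✗  (l2,v2) ✗  (l2,v3) ✗  (l2,v4) ✓  (l2,v6) ✗  (l3,v4) ✗  (l3,v6) ✓  (l5,v1) ✓  (l5,v2) ✓  (l5,v4) ✗  (l5,v6) ✓  (l6,v2) ✓  (l6,v3) ✗  (l6,v6) ✗
Counterexamples (restrictor pairs failing the scope): 9.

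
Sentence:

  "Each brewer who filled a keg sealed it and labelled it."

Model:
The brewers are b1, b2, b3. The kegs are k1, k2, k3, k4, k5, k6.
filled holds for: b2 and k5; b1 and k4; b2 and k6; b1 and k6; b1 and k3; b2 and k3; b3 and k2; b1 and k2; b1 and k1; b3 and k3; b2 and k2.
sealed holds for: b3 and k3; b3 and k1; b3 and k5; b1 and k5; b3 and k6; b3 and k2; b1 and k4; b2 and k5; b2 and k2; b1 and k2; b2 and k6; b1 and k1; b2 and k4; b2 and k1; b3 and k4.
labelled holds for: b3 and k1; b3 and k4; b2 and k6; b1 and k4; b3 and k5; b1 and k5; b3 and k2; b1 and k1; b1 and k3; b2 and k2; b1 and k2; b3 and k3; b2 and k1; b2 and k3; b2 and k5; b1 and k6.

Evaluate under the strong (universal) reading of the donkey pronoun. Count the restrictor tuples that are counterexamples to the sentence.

"it" takes "a keg" as antecedent — a donkey pronoun bound across the clause boundary.
Strong reading: for every (b,k) with filled(b,k), sealed(b,k) ∧ labelled(b,k).
Restrictor pairs: (b1,k1) ✓  (b1,k2) ✓  (b1,k3) ✗  (b1,k4) ✓  (b1,k6) ✗  (b2,k2) ✓  (b2,k3) ✗  (b2,k5) ✓  (b2,k6) ✓  (b3,k2) ✓  (b3,k3) ✓
Counterexamples (restrictor pairs failing the scope): 3.

3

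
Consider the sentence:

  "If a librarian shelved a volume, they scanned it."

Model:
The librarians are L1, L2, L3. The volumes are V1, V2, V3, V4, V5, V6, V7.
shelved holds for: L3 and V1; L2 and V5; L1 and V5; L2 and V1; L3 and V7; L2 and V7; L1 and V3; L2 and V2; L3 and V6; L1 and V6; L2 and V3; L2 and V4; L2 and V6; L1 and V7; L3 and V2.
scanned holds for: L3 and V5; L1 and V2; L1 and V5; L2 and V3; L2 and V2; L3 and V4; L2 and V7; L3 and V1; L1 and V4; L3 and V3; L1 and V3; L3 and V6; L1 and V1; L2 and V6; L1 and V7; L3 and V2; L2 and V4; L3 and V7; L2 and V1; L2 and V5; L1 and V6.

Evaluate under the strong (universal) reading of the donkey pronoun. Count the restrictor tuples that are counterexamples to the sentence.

0

"it" takes "a volume" as antecedent — a donkey pronoun bound across the clause boundary.
Strong reading: for every (l,v) with shelved(l,v), scanned(l,v).
Restrictor pairs: (L1,V3) ✓  (L1,V5) ✓  (L1,V6) ✓  (L1,V7) ✓  (L2,V1) ✓  (L2,V2) ✓  (L2,V3) ✓  (L2,V4) ✓  (L2,V5) ✓  (L2,V6) ✓  (L2,V7) ✓  (L3,V1) ✓  (L3,V2) ✓  (L3,V6) ✓  (L3,V7) ✓
Counterexamples (restrictor pairs failing the scope): 0.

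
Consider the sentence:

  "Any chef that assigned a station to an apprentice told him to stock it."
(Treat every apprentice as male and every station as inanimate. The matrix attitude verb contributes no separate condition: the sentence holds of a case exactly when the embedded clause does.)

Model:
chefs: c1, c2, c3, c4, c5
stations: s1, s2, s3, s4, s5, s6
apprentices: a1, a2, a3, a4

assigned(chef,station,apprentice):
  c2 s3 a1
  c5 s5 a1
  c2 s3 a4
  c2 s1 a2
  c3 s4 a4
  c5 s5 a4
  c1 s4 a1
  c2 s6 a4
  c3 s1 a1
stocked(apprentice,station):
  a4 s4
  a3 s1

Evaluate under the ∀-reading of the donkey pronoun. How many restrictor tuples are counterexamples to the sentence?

8

"him" takes "an apprentice" as antecedent and "it" takes "a station"; both are donkey pronouns co-varying with the restrictor.
Strong reading: for every (c,s,a) with assigned(c,s,a), stocked(a,s).
Restrictor triples: (c1,s4,a1)→stocked(a1,s4) ✗  (c2,s1,a2)→stocked(a2,s1) ✗  (c2,s3,a1)→stocked(a1,s3) ✗  (c2,s3,a4)→stocked(a4,s3) ✗  (c2,s6,a4)→stocked(a4,s6) ✗  (c3,s1,a1)→stocked(a1,s1) ✗  (c3,s4,a4)→stocked(a4,s4) ✓  (c5,s5,a1)→stocked(a1,s5) ✗  (c5,s5,a4)→stocked(a4,s5) ✗
Counterexamples (restrictor triples failing the scope): 8.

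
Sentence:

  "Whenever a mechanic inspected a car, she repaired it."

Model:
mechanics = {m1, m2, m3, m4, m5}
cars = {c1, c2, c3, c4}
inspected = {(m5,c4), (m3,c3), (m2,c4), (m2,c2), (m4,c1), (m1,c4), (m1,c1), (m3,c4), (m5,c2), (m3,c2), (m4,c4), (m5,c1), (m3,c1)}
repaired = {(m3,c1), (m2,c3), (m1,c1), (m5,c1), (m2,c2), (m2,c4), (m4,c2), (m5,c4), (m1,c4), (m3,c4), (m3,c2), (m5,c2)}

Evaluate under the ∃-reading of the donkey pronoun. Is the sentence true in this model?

"it" takes "a car" as antecedent — a donkey pronoun bound across the clause boundary.
Weak reading: every mechanic m with some inspected-car has at least one inspected-car c such that repaired(m,c).
Per mechanic: m1:✓  m2:✓  m3:✓  m4:✗  m5:✓
m4 has no witness among its inspected-cars.

False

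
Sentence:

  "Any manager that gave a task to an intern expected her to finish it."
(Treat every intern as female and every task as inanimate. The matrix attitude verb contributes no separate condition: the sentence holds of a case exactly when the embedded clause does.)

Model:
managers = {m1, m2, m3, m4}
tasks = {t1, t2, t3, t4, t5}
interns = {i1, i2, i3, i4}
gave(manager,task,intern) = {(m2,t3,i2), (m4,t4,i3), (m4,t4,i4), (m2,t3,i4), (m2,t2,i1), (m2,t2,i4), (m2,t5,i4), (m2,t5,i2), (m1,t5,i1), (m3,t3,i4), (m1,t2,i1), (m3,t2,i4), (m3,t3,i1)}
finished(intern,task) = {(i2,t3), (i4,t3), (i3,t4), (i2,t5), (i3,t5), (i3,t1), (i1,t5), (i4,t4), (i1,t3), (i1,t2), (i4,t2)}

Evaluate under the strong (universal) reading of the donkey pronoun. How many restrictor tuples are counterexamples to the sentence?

1

"her" takes "an intern" as antecedent and "it" takes "a task"; both are donkey pronouns co-varying with the restrictor.
Strong reading: for every (m,t,i) with gave(m,t,i), finished(i,t).
Restrictor triples: (m1,t2,i1)→finished(i1,t2) ✓  (m1,t5,i1)→finished(i1,t5) ✓  (m2,t2,i1)→finished(i1,t2) ✓  (m2,t2,i4)→finished(i4,t2) ✓  (m2,t3,i2)→finished(i2,t3) ✓  (m2,t3,i4)→finished(i4,t3) ✓  (m2,t5,i2)→finished(i2,t5) ✓  (m2,t5,i4)→finished(i4,t5) ✗  (m3,t2,i4)→finished(i4,t2) ✓  (m3,t3,i1)→finished(i1,t3) ✓  (m3,t3,i4)→finished(i4,t3) ✓  (m4,t4,i3)→finished(i3,t4) ✓  (m4,t4,i4)→finished(i4,t4) ✓
Counterexamples (restrictor triples failing the scope): 1.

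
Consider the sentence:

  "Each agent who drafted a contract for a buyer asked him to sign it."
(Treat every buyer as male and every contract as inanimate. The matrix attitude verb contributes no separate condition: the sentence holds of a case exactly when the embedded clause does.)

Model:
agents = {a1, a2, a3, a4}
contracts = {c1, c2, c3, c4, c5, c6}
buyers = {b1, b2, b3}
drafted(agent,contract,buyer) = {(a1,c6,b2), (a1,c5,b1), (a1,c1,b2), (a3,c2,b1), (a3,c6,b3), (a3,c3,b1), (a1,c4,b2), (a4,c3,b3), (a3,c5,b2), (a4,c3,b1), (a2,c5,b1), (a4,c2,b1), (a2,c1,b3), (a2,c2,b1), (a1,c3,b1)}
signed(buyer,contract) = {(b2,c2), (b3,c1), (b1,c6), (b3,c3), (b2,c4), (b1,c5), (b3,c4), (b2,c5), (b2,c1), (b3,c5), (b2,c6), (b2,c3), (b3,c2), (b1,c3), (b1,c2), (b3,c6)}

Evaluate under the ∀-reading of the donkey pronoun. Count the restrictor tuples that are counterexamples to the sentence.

"him" takes "a buyer" as antecedent and "it" takes "a contract"; both are donkey pronouns co-varying with the restrictor.
Strong reading: for every (a,c,b) with drafted(a,c,b), signed(b,c).
Restrictor triples: (a1,c1,b2)→signed(b2,c1) ✓  (a1,c3,b1)→signed(b1,c3) ✓  (a1,c4,b2)→signed(b2,c4) ✓  (a1,c5,b1)→signed(b1,c5) ✓  (a1,c6,b2)→signed(b2,c6) ✓  (a2,c1,b3)→signed(b3,c1) ✓  (a2,c2,b1)→signed(b1,c2) ✓  (a2,c5,b1)→signed(b1,c5) ✓  (a3,c2,b1)→signed(b1,c2) ✓  (a3,c3,b1)→signed(b1,c3) ✓  (a3,c5,b2)→signed(b2,c5) ✓  (a3,c6,b3)→signed(b3,c6) ✓  (a4,c2,b1)→signed(b1,c2) ✓  (a4,c3,b1)→signed(b1,c3) ✓  (a4,c3,b3)→signed(b3,c3) ✓
Counterexamples (restrictor triples failing the scope): 0.

0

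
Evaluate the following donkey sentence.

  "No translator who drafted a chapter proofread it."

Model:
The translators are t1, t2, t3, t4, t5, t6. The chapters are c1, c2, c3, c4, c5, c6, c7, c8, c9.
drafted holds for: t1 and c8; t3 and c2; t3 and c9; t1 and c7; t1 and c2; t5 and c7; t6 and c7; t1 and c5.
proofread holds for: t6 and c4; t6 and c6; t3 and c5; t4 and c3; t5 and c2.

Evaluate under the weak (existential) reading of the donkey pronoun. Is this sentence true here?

"it" takes "a chapter" as antecedent — a donkey pronoun bound across the clause boundary.
Truth condition: for no (t,c) with drafted(t,c) does proofread(t,c) hold.
Restrictor pairs — does the scope hold? (t1,c2):fails  (t1,c5):fails  (t1,c7):fails  (t1,c8):fails  (t3,c2):fails  (t3,c9):fails  (t5,c7):fails  (t6,c7):fails
Scope holds for no restrictor pair, so the sentence is true.

True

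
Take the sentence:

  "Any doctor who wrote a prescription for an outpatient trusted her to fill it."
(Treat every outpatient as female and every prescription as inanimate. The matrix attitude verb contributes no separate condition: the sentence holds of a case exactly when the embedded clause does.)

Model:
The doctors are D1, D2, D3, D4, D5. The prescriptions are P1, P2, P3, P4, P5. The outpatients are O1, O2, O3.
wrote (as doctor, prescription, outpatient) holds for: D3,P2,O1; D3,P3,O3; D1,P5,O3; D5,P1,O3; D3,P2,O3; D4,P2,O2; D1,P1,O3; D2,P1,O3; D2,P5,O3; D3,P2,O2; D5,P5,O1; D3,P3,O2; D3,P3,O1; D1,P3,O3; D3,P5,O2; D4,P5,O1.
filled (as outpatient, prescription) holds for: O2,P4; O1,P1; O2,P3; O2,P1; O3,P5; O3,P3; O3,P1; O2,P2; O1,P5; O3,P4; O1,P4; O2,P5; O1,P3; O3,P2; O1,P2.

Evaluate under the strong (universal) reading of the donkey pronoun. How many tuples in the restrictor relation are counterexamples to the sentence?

"her" takes "an outpatient" as antecedent and "it" takes "a prescription"; both are donkey pronouns co-varying with the restrictor.
Strong reading: for every (d,p,o) with wrote(d,p,o), filled(o,p).
Restrictor triples: (D1,P1,O3)→filled(O3,P1) ✓  (D1,P3,O3)→filled(O3,P3) ✓  (D1,P5,O3)→filled(O3,P5) ✓  (D2,P1,O3)→filled(O3,P1) ✓  (D2,P5,O3)→filled(O3,P5) ✓  (D3,P2,O1)→filled(O1,P2) ✓  (D3,P2,O2)→filled(O2,P2) ✓  (D3,P2,O3)→filled(O3,P2) ✓  (D3,P3,O1)→filled(O1,P3) ✓  (D3,P3,O2)→filled(O2,P3) ✓  (D3,P3,O3)→filled(O3,P3) ✓  (D3,P5,O2)→filled(O2,P5) ✓  (D4,P2,O2)→filled(O2,P2) ✓  (D4,P5,O1)→filled(O1,P5) ✓  (D5,P1,O3)→filled(O3,P1) ✓  (D5,P5,O1)→filled(O1,P5) ✓
Counterexamples (restrictor triples failing the scope): 0.

0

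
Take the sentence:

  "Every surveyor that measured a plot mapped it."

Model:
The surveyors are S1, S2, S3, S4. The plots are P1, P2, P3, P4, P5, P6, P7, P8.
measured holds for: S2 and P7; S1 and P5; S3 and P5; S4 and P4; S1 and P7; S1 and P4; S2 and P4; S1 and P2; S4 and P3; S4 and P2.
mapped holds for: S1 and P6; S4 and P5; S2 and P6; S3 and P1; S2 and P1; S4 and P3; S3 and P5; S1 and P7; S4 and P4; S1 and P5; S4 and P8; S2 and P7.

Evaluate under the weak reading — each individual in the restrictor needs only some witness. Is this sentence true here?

True

"it" takes "a plot" as antecedent — a donkey pronoun bound across the clause boundary.
Weak reading: every surveyor s with some measured-plot has at least one measured-plot p such that mapped(s,p).
Per surveyor: S1:✓  S2:✓  S3:✓  S4:✓
Every surveyor in the restrictor has a witness.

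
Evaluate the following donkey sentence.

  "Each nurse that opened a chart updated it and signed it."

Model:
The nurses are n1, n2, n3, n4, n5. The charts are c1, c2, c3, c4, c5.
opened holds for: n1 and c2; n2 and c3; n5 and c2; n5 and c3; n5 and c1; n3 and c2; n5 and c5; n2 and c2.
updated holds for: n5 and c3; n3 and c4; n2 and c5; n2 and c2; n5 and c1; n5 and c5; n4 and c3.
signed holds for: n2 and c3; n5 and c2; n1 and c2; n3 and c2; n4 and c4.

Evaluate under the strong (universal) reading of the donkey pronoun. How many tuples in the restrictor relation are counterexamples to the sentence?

"it" takes "a chart" as antecedent — a donkey pronoun bound across the clause boundary.
Strong reading: for every (n,c) with opened(n,c), updated(n,c) ∧ signed(n,c).
Restrictor pairs: (n1,c2) ✗  (n2,c2) ✗  (n2,c3) ✗  (n3,c2) ✗  (n5,c1) ✗  (n5,c2) ✗  (n5,c3) ✗  (n5,c5) ✗
Counterexamples (restrictor pairs failing the scope): 8.

8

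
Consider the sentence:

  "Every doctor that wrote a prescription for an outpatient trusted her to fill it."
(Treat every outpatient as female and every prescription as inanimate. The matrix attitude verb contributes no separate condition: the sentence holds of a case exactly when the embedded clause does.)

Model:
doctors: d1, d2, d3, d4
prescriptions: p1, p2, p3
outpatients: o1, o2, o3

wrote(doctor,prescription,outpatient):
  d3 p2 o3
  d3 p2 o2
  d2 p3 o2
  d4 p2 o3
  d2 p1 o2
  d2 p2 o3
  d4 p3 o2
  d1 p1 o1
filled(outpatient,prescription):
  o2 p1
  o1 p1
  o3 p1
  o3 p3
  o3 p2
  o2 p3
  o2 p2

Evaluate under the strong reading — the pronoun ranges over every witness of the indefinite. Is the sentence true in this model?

"her" takes "an outpatient" as antecedent and "it" takes "a prescription"; both are donkey pronouns co-varying with the restrictor.
Strong reading: for every (d,p,o) with wrote(d,p,o), filled(o,p).
Restrictor triples: (d1,p1,o1)→filled(o1,p1) ✓  (d2,p1,o2)→filled(o2,p1) ✓  (d2,p2,o3)→filled(o3,p2) ✓  (d2,p3,o2)→filled(o2,p3) ✓  (d3,p2,o2)→filled(o2,p2) ✓  (d3,p2,o3)→filled(o3,p2) ✓  (d4,p2,o3)→filled(o3,p2) ✓  (d4,p3,o2)→filled(o2,p3) ✓
Every restrictor triple satisfies the scope.

True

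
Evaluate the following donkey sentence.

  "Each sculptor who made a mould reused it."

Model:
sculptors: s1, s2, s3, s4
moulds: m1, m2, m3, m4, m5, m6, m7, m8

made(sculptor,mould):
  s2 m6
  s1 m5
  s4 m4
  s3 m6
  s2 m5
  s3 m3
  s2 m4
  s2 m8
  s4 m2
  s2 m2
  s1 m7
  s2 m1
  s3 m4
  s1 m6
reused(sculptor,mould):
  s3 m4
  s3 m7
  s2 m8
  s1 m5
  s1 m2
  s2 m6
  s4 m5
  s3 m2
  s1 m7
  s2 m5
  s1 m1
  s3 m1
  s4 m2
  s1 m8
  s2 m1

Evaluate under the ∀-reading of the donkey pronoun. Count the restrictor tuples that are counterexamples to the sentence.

6

"it" takes "a mould" as antecedent — a donkey pronoun bound across the clause boundary.
Strong reading: for every (s,m) with made(s,m), reused(s,m).
Restrictor pairs: (s1,m5) ✓  (s1,m6) ✗  (s1,m7) ✓  (s2,m1) ✓  (s2,m2) ✗  (s2,m4) ✗  (s2,m5) ✓  (s2,m6) ✓  (s2,m8) ✓  (s3,m3) ✗  (s3,m4) ✓  (s3,m6) ✗  (s4,m2) ✓  (s4,m4) ✗
Counterexamples (restrictor pairs failing the scope): 6.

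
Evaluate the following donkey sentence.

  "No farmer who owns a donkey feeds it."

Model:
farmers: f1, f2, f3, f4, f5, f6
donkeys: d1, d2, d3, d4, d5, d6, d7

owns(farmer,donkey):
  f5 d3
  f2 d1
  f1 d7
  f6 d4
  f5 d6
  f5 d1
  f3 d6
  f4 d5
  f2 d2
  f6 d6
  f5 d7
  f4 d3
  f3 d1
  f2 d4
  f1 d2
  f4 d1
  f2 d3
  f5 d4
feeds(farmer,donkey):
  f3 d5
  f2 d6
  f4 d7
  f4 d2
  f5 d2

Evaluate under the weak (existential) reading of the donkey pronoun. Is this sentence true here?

"it" takes "a donkey" as antecedent — a donkey pronoun bound across the clause boundary.
Truth condition: for no (f,d) with owns(f,d) does feeds(f,d) hold.
Restrictor pairs — does the scope hold? (f1,d2):fails  (f1,d7):fails  (f2,d1):fails  (f2,d2):fails  (f2,d3):fails  (f2,d4):fails  (f3,d1):fails  (f3,d6):fails  (f4,d1):fails  (f4,d3):fails  (f4,d5):fails  (f5,d1):fails  (f5,d3):fails  (f5,d4):fails  (f5,d6):fails  (f5,d7):fails  (f6,d4):fails  (f6,d6):fails
Scope holds for no restrictor pair, so the sentence is true.

True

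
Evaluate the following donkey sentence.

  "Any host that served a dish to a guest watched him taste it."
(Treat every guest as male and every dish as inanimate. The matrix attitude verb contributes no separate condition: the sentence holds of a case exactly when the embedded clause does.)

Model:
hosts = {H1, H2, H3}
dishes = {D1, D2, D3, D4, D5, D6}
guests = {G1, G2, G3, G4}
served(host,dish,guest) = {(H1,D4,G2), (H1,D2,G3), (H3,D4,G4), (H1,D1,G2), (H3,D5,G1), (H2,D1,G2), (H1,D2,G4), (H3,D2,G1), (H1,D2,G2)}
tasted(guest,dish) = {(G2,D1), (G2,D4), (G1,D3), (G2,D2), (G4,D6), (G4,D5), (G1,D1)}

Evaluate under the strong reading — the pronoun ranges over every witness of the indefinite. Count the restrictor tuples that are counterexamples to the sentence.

"him" takes "a guest" as antecedent and "it" takes "a dish"; both are donkey pronouns co-varying with the restrictor.
Strong reading: for every (h,d,g) with served(h,d,g), tasted(g,d).
Restrictor triples: (H1,D1,G2)→tasted(G2,D1) ✓  (H1,D2,G2)→tasted(G2,D2) ✓  (H1,D2,G3)→tasted(G3,D2) ✗  (H1,D2,G4)→tasted(G4,D2) ✗  (H1,D4,G2)→tasted(G2,D4) ✓  (H2,D1,G2)→tasted(G2,D1) ✓  (H3,D2,G1)→tasted(G1,D2) ✗  (H3,D4,G4)→tasted(G4,D4) ✗  (H3,D5,G1)→tasted(G1,D5) ✗
Counterexamples (restrictor triples failing the scope): 5.

5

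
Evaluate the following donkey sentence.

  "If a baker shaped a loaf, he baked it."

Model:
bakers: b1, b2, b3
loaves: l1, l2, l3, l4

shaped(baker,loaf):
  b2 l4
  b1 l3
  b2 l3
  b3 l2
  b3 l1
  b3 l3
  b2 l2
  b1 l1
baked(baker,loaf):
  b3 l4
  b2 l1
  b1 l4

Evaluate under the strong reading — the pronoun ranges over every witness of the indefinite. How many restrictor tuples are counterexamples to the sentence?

"it" takes "a loaf" as antecedent — a donkey pronoun bound across the clause boundary.
Strong reading: for every (b,l) with shaped(b,l), baked(b,l).
Restrictor pairs: (b1,l1) ✗  (b1,l3) ✗  (b2,l2) ✗  (b2,l3) ✗  (b2,l4) ✗  (b3,l1) ✗  (b3,l2) ✗  (b3,l3) ✗
Counterexamples (restrictor pairs failing the scope): 8.

8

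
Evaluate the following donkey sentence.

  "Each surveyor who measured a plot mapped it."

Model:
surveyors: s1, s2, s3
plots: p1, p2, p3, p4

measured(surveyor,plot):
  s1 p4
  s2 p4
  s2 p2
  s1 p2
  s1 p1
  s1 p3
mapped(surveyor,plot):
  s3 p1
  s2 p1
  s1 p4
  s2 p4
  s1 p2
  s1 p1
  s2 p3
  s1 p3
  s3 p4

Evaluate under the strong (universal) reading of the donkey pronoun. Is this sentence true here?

"it" takes "a plot" as antecedent — a donkey pronoun bound across the clause boundary.
Strong reading: for every (s,p) with measured(s,p), mapped(s,p).
Restrictor pairs: (s1,p1) ✓  (s1,p2) ✓  (s1,p3) ✓  (s1,p4) ✓  (s2,p2) ✗  (s2,p4) ✓
Counterexample: (s2,p2) is in measured but fails the scope.

False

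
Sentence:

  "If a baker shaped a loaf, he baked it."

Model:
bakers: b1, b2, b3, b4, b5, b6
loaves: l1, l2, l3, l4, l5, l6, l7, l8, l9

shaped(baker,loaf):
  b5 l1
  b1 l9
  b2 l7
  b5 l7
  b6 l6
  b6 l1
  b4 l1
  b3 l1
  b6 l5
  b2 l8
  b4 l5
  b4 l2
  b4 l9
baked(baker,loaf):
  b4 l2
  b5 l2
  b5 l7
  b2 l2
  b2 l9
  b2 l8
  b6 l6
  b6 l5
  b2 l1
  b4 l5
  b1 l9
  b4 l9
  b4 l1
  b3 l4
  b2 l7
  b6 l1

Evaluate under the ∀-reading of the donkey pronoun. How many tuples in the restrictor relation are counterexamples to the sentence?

"it" takes "a loaf" as antecedent — a donkey pronoun bound across the clause boundary.
Strong reading: for every (b,l) with shaped(b,l), baked(b,l).
Restrictor pairs: (b1,l9) ✓  (b2,l7) ✓  (b2,l8) ✓  (b3,l1) ✗  (b4,l1) ✓  (b4,l2) ✓  (b4,l5) ✓  (b4,l9) ✓  (b5,l1) ✗  (b5,l7) ✓  (b6,l1) ✓  (b6,l5) ✓  (b6,l6) ✓
Counterexamples (restrictor pairs failing the scope): 2.

2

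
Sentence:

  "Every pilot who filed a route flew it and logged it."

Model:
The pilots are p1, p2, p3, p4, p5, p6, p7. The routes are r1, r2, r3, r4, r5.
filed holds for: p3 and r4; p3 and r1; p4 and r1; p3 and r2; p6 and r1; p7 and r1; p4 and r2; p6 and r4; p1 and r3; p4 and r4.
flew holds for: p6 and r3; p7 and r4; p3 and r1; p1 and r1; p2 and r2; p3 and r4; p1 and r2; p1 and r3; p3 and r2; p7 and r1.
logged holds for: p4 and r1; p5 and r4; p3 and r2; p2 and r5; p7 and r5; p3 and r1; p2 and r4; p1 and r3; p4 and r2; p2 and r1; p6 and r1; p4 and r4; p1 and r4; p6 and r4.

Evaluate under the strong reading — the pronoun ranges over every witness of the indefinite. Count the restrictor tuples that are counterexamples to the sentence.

7

"it" takes "a route" as antecedent — a donkey pronoun bound across the clause boundary.
Strong reading: for every (p,r) with filed(p,r), flew(p,r) ∧ logged(p,r).
Restrictor pairs: (p1,r3) ✓  (p3,r1) ✓  (p3,r2) ✓  (p3,r4) ✗  (p4,r1) ✗  (p4,r2) ✗  (p4,r4) ✗  (p6,r1) ✗  (p6,r4) ✗  (p7,r1) ✗
Counterexamples (restrictor pairs failing the scope): 7.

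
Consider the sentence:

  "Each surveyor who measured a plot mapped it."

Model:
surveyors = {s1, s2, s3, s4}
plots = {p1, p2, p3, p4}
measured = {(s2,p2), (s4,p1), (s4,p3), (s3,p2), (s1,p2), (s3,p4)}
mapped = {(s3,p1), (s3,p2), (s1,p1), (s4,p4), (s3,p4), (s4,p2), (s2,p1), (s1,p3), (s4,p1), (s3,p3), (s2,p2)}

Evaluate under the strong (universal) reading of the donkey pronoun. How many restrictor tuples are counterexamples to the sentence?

"it" takes "a plot" as antecedent — a donkey pronoun bound across the clause boundary.
Strong reading: for every (s,p) with measured(s,p), mapped(s,p).
Restrictor pairs: (s1,p2) ✗  (s2,p2) ✓  (s3,p2) ✓  (s3,p4) ✓  (s4,p1) ✓  (s4,p3) ✗
Counterexamples (restrictor pairs failing the scope): 2.

2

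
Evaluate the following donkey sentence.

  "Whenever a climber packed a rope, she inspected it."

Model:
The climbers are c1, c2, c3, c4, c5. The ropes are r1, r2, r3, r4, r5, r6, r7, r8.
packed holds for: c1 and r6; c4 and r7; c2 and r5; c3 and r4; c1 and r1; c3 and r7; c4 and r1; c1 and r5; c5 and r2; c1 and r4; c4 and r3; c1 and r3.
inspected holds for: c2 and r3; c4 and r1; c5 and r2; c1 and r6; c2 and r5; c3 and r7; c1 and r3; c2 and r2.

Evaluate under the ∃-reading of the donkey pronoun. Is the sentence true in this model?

True

"it" takes "a rope" as antecedent — a donkey pronoun bound across the clause boundary.
Weak reading: every climber c with some packed-rope has at least one packed-rope r such that inspected(c,r).
Per climber: c1:✓  c2:✓  c3:✓  c4:✓  c5:✓
Every climber in the restrictor has a witness.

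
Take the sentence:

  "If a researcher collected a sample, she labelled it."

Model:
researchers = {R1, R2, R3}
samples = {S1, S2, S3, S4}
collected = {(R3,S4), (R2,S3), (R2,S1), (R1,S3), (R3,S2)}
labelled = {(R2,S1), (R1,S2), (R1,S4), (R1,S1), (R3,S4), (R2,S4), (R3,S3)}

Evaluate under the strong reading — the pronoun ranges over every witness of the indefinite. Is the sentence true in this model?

"it" takes "a sample" as antecedent — a donkey pronoun bound across the clause boundary.
Strong reading: for every (r,s) with collected(r,s), labelled(r,s).
Restrictor pairs: (R1,S3) ✗  (R2,S1) ✓  (R2,S3) ✗  (R3,S2) ✗  (R3,S4) ✓
Counterexample: (R1,S3) is in collected but fails the scope.

False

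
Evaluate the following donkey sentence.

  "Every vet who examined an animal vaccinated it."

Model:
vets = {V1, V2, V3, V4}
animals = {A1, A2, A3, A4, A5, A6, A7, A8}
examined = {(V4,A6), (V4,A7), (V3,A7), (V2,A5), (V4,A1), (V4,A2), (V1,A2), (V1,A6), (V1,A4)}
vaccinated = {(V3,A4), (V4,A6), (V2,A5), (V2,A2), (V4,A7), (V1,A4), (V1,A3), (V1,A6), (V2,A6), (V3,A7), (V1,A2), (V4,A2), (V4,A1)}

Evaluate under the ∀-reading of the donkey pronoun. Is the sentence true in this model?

"it" takes "an animal" as antecedent — a donkey pronoun bound across the clause boundary.
Strong reading: for every (v,a) with examined(v,a), vaccinated(v,a).
Restrictor pairs: (V1,A2) ✓  (V1,A4) ✓  (V1,A6) ✓  (V2,A5) ✓  (V3,A7) ✓  (V4,A1) ✓  (V4,A2) ✓  (V4,A6) ✓  (V4,A7) ✓
Every restrictor pair satisfies the scope.

True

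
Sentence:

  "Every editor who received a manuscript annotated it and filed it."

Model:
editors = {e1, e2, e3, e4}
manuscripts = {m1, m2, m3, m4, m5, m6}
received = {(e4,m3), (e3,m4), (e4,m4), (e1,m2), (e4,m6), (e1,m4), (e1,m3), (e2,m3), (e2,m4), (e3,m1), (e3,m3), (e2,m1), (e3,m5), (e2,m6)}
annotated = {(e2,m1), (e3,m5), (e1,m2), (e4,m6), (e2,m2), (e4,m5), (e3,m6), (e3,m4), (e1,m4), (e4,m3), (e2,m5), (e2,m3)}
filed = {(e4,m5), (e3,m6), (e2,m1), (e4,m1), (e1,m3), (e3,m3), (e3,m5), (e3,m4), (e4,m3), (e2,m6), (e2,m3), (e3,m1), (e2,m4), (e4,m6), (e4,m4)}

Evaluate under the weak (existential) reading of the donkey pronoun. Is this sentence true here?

"it" takes "a manuscript" as antecedent — a donkey pronoun bound across the clause boundary.
Weak reading: every editor e with some received-manuscript has at least one received-manuscript m such that annotated(e,m) ∧ filed(e,m).
Per editor: e1:✗  e2:✓  e3:✓  e4:✓
e1 has no witness among its received-manuscripts.

False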